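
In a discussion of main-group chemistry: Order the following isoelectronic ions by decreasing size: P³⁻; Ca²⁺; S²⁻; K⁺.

P³⁻ > S²⁻ > K⁺ > Ca²⁺

All of these have 18 electrons, so size is governed by nuclear charge alone: the more protons, the stronger the pull on the same electron cloud, and the smaller the ion.
Nuclear charges: Ca²⁺ (Z=20), K⁺ (Z=19), S²⁻ (Z=16), P³⁻ (Z=15).
Largest to smallest: P³⁻ > S²⁻ > K⁺ > Ca²⁺.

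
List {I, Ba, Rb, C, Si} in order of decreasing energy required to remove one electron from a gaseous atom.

C > I > Si > Ba > Rb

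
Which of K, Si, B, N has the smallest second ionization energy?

Consider each +1 ion: K⁺ is the bare [Ar] core; Si⁺ still has 3 valence electrons; B⁺ still has 2 valence electrons; N⁺ still has 4 valence electrons.
Breaking into a closed-shell core is much more expensive than removing a leftover valence electron — K has the largest IE_2 here.
Valence configurations: Si⁺ [Ne]3s²3p¹, B⁺ [He]2s², N⁺ [He]2s²2p².
Tabulated IE_2 (kJ/mol): K 3052, Si 1577, B 2427, N 2856.
So the second ionization energies run Si < B < N < K.

Si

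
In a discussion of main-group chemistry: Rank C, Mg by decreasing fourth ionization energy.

Mg, C

The fourth ionization energy removes an electron from the +3 ion. For each element: C³⁺ still has 1 valence electron; Mg³⁺ is already 1 electron into the core.
Core electrons are held far more tightly than valence electrons, so Mg tops the IE_4 order.
Approximate IE_4 values (kJ/mol): C 6223, Mg 10543.
Hence IE_4: C < Mg.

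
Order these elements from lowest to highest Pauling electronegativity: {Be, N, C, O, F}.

Be < C < N < O < F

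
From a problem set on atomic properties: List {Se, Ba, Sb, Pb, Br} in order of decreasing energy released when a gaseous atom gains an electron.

Se is in period 4, group 16; Br is in period 4, group 17; Sb is in period 5, group 15; Ba is in period 6, group 2; Pb is in period 6, group 14.
Atoms with high Z_eff and room in the valence shell (especially the halogens) have the most exothermic electron affinities.
Here both period and group differ, so the two effects have to be weighed against each other.
Pb > Ba: Pb lies to the right of Ba in period 6, so the across-period effect alone puts Pb higher.
Sb > Pb: both effects reinforce here, so Sb is clearly the higher of the two.
Se > Sb: relative to Sb, both the across-period and down-group shifts push Se's electron affinity up.
Br > Se: Br lies to the right of Se in period 4, so the across-period effect alone puts Br higher.
For reference (kJ/mol): Se 195, Br 325, Sb 103, Ba 14, Pb 35.
So from highest to lowest: Br > Se > Sb > Pb > Ba.

Br > Se > Sb > Pb > Ba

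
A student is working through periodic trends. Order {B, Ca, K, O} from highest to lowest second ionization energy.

O, K, B, Ca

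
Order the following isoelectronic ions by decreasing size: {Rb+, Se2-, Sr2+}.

Se2- > Rb+ > Sr2+

All of these have 36 electrons, so size is governed by nuclear charge alone: the more protons, the stronger the pull on the same electron cloud, and the smaller the ion.
Nuclear charges: Sr2+ (Z=38), Rb+ (Z=37), Se2- (Z=34).
Largest to smallest: Se2- > Rb+ > Sr2+.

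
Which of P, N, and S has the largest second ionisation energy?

N

Consider each +1 ion: P⁺ still has 4 valence electrons; N⁺ still has 4 valence electrons; S⁺ still has 5 valence electrons.
All are still removing valence electrons, so compare the +1 ions as you would atoms: IE_2 generally rises across a period (higher Z_eff) and falls down a group (larger shell), subject to the usual subshell exceptions.
Valence configurations: P⁺ [Ne]3s²3p², N⁺ [He]2s²2p², S⁺ [Ne]3s²3p³.
Tabulated IE_2 (kJ/mol): P 1907, N 2856, S 2252.
Putting it together, IE_2: P < S < N.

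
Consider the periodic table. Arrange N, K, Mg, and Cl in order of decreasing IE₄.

IE_4 is the cost of taking one more electron from the +3 cation: N³⁺ still has 2 valence electrons; K³⁺ is already 2 electrons into the core; Mg³⁺ is already 1 electron into the core; Cl³⁺ still has 4 valence electrons.
Usually core removal costs more than valence removal, but here the competition is close: a tightly held n=2 valence electron can cost more to remove than an n=3 core electron, so the actual values have to decide it.
Valence configurations: N³⁺ [He]2s², Cl³⁺ [Ne]3s²3p².
Approximate IE_4 values (kJ/mol): N 7475, K 5877, Mg 10543, Cl 5159.
So the fourth ionization energies run Cl < K < N < Mg.

Mg, N, K, Cl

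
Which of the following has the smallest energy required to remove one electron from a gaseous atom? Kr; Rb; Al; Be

Rb

Be is in period 2, group 2; Al is in period 3, group 13; Kr is in period 4, group 18; Rb is in period 5, group 1.
First ionization energy rises across a period (greater Z_eff holds electrons more tightly) and falls down a group (valence electrons are farther from the nucleus).
Neither a single period nor a single group — weigh both effects.
Al > Rb: relative to Rb, both the across-period and down-group shifts push Al's first ionization energy up.
Be > Al: period and group pull opposite ways; the down-group shift dominates (900 vs 578 kJ/mol).
Kr > Be: the two effects oppose for this pair; the across-period effect wins (1351 vs 900 kJ/mol).
For reference (kJ/mol): Be 900, Al 578, Kr 1351, Rb 403.
The smallest energy required to remove one electron from a gaseous atom among these belongs to Rb.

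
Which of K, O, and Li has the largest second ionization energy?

Li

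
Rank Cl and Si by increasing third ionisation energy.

Si, Cl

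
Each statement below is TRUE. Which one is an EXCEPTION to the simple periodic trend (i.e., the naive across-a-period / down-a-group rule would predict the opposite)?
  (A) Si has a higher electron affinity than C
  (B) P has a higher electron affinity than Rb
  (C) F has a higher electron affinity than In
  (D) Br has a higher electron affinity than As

(A)

The general trend: electron affinity increases across a period and decreases down a group.
(A) Si (period 3, group 14) vs C (period 2, group 14): the stated order contradicts the simple trend.
(B) P (period 3, group 15) vs Rb (period 5, group 1): the stated order agrees with the simple trend.
(C) F (period 2, group 17) vs In (period 5, group 13): the stated order agrees with the simple trend.
(D) Br (period 4, group 17) vs As (period 4, group 15): the stated order agrees with the simple trend.
The exception is (A): Si's larger, more diffuse 3p orbitals accept an added electron slightly more readily than C's compact 2p.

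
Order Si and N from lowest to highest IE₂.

Si < N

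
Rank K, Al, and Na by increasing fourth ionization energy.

Consider each +3 ion: K³⁺ is already 2 electrons into the core; Al³⁺ is the bare [Ne] core; Na³⁺ is already 2 electrons into the core.
All of these are removing an electron from a noble-gas core or deeper; the smaller core (lower principal quantum number) is held far more tightly, and within a period the higher nuclear charge binds the same core more tightly.
The numbers (kJ/mol): K 5877, Al 11577, Na 9543.
Overall IE_4 order: K < Na < Al.

K, Na, Al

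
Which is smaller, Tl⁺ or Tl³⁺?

Both ions have Z = 81 protons, but Tl³⁺ has lost more electrons, so its remaining electrons feel a larger effective nuclear charge per electron and are pulled in more tightly.
Higher positive charge → smaller ion, so Tl⁺ > Tl³⁺.

Tl³⁺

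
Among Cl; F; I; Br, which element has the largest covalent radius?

I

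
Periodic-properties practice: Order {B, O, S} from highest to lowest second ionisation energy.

O, B, S

The second ionization energy removes an electron from the +1 ion. For each element: B⁺ still has 2 valence electrons; O⁺ still has 5 valence electrons; S⁺ still has 5 valence electrons.
All are still removing valence electrons, so compare the +1 ions as you would atoms: IE_2 generally rises across a period (higher Z_eff) and falls down a group (larger shell), subject to the usual subshell exceptions.
Valence configurations: B⁺ [He]2s², O⁺ [He]2s²2p³, S⁺ [Ne]3s²3p³.
The numbers (kJ/mol): B 2427, O 3388, S 2252.
Hence IE_2: S < B < O.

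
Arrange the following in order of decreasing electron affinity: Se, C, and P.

Se > C > P

C is in period 2, group 14; P is in period 3, group 15; Se is in period 4, group 16.
EA tends to increase across a period and decrease down a group, though the pattern is less regular than for IE or radius.
These sit on a diagonal, where the across-period and down-group effects partly cancel.
C > P: the two effects oppose for this pair; the down-group effect wins (122 vs 72 kJ/mol).
Se > C: the two effects oppose for this pair; the across-period effect wins (195 vs 122 kJ/mol).
For reference (kJ/mol): C 122, P 72, Se 195.
So from highest to lowest: Se > C > P.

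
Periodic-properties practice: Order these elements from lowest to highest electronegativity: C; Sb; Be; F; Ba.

Ba < Be < Sb < C < F

Be is in period 2, group 2; C is in period 2, group 14; F is in period 2, group 17; Sb is in period 5, group 15; Ba is in period 6, group 2.
Electronegativity increases across a period and decreases down a group, tracking effective nuclear charge and atomic size.
Neither a single period nor a single group — weigh both effects.
Be > Ba: Be sits above Ba in group 2, so the down-group effect alone puts Be higher.
Sb > Be: the two effects oppose for this pair; the across-period effect wins (2.05 vs 1.57).
C > Sb: period and group pull opposite ways; the down-group shift dominates (2.55 vs 2.05).
F > C: F lies to the right of C in period 2, so the across-period effect alone puts F higher.
Tabulated electronegativity (Pauling): Be 1.57, C 2.55, F 3.98, Sb 2.05, Ba 0.89.
So from lowest to highest: Ba < Be < Sb < C < F.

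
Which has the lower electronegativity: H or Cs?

Smaller atoms with higher effective nuclear charge are more electronegative.
All are in group 1, so electronegativity increases up the group.
So Cs has the lower electronegativity (Cs < H).

Cs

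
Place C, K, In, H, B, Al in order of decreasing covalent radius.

Moving right in a period, electrons are added to the same shell under a stronger nuclear pull, so atoms get smaller; moving down, a new shell is opened and atoms get larger.
These span different periods and groups, so the two trends combine.
C > H: period and group pull opposite ways; the down-group shift dominates (75 vs 32 pm).
B > C: B lies to the left of C in period 2, so the across-period effect alone puts B larger.
Al > B: they share group 13; the group trend gives Al the larger value.
In > Al: In sits below Al in group 13, so the down-group effect alone puts In larger.
K > In: the two effects oppose for this pair; the across-period effect wins (196 vs 142 pm).
Approximate values (pm): H 32, B 85, C 75, Al 126, K 196, In 142.
So from largest to smallest: K > In > Al > B > C > H.

K > In > Al > B > C > H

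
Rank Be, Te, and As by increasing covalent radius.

Be < As < Te

Be is in period 2, group 2; As is in period 4, group 15; Te is in period 5, group 16.
Across a period the added protons contract the valence shell; down a group each new principal shell makes the atom larger.
Neither a single period nor a single group — weigh both effects.
As > Be: period and group pull opposite ways; the down-group shift dominates (121 vs 102 pm).
Te > As: period and group pull opposite ways; the down-group shift dominates (136 vs 121 pm).
Approximate values (pm): Be 102, As 121, Te 136.
So from smallest to largest: Be < As < Te.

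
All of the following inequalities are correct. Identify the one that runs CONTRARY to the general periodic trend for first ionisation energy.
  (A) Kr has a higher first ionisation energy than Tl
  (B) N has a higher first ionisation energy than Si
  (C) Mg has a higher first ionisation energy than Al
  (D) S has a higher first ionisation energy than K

(C)

The general trend: first ionisation energy increases across a period and decreases down a group.
(A) Kr (period 4, group 18) vs Tl (period 6, group 13): the stated order agrees with the simple trend.
(B) N (period 2, group 15) vs Si (period 3, group 14): the stated order agrees with the simple trend.
(C) Mg (period 3, group 2) vs Al (period 3, group 13): the stated order contradicts the simple trend.
(D) S (period 3, group 16) vs K (period 4, group 1): the stated order agrees with the simple trend.
The exception is (C): Al's single 3p electron is easier to remove than one from Mg's filled 3s².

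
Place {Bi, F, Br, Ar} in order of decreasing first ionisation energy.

IE₁ increases left→right with effective nuclear charge and decreases top→bottom as the valence shell moves farther out.
Here both period and group differ, so the two effects have to be weighed against each other.
Br > Bi: both effects reinforce here, so Br is clearly the higher of the two.
Ar > Br: both effects reinforce here, so Ar is clearly the higher of the two.
F > Ar: period and group pull opposite ways; the down-group shift dominates (1681 vs 1521 kJ/mol).
Approximate values (kJ/mol): F 1681, Ar 1521, Br 1140, Bi 703.
So from highest to lowest: F > Ar > Br > Bi.

F > Ar > Br > Bi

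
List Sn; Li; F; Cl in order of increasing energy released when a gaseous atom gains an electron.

Li is in period 2, group 1; F is in period 2, group 17; Cl is in period 3, group 17; Sn is in period 5, group 14.
Electron affinity generally becomes more exothermic across a period toward the halogens and less exothermic down a group.
These span different periods and groups, so the two trends combine.
Sn > Li: period and group pull opposite ways; the across-period shift dominates (107 vs 60 kJ/mol).
F > Sn: both effects reinforce here, so F is clearly the higher of the two.
Cl > F: this pair runs against the simple trend — see the exception note.
Note the exception: Cl has a higher electron affinity than F, contrary to the simple trend — F's small 2p subshell makes the incoming electron feel strong e⁻–e⁻ repulsion, so Cl actually releases more energy on gaining an electron.
For reference (kJ/mol): Li 60, F 328, Cl 349, Sn 107.
So from lowest to highest: Li < Sn < F < Cl.

Li < Sn < F < Cl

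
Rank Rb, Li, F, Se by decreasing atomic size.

Rb, Li, Se, F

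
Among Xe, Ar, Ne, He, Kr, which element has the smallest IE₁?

Xe

First ionization energy rises across a period (greater Z_eff holds electrons more tightly) and falls down a group (valence electrons are farther from the nucleus).
All are in group 18, so first ionization energy increases up the group.
The smallest IE₁ among these belongs to Xe.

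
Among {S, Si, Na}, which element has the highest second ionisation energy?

IE_2 is the cost of taking one more electron from the +1 cation: S⁺ still has 5 valence electrons; Si⁺ still has 3 valence electrons; Na⁺ is the bare [Ne] core.
Core electrons are held far more tightly than valence electrons, so Na tops the IE_2 order.
Valence configurations: S⁺ [Ne]3s²3p³, Si⁺ [Ne]3s²3p¹.
Tabulated IE_2 (kJ/mol): S 2252, Si 1577, Na 4562.
Putting it together, IE_2: Si < S < Na.

Na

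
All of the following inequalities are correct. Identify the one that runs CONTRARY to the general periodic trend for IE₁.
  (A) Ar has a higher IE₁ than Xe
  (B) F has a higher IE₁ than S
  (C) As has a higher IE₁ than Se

(C)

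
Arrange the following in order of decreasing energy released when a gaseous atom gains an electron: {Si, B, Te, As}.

Te > Si > As > B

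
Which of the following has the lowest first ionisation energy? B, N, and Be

B

Be is in period 2, group 2; B is in period 2, group 13; N is in period 2, group 15.
First ionization energy rises across a period (greater Z_eff holds electrons more tightly) and falls down a group (valence electrons are farther from the nucleus).
All lie in period 2; the across-period trend (first ionization energy increases left to right) applies, with the exception below.
Note the exception: Be has a higher first ionization energy than B, contrary to the simple trend — removing B's lone 2p electron is easier than breaking Be's filled 2s².
For reference (kJ/mol): Be 900, B 801, N 1402.
The lowest first ionisation energy among these belongs to B.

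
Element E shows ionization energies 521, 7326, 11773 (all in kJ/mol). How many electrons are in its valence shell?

1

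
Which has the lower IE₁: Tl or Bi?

Tl is in period 6, group 13; Bi is in period 6, group 15.
Removing the outermost electron gets harder across a period and easier down a group.
All lie in period 6, so first ionization energy increases left to right.
So Tl has the lower IE₁ (Tl < Bi).

Tl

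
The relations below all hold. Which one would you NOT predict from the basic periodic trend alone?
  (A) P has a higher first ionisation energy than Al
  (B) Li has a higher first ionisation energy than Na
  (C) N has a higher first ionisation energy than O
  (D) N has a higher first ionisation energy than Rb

The general trend: first ionisation energy increases across a period and decreases down a group.
(A) P (period 3, group 15) vs Al (period 3, group 13): the stated order agrees with the simple trend.
(B) Li (period 2, group 1) vs Na (period 3, group 1): the stated order agrees with the simple trend.
(C) N (period 2, group 15) vs O (period 2, group 16): the stated order contradicts the simple trend.
(D) N (period 2, group 15) vs Rb (period 5, group 1): the stated order agrees with the simple trend.
The exception is (C): pairing an electron in O's 2p⁴ costs repulsion energy, so O ionizes more easily than half-filled N (2p³).

(C)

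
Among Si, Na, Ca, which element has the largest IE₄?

Na

The fourth ionization energy removes an electron from the +3 ion. For each element: Si³⁺ still has 1 valence electron; Na³⁺ is already 2 electrons into the core; Ca³⁺ is already 1 electron into the core.
Core electrons are held far more tightly than valence electrons, so Ca and Na top the IE_4 order.
The numbers (kJ/mol): Si 4356, Na 9543, Ca 6491.
So the fourth ionization energies run Si < Ca < Na.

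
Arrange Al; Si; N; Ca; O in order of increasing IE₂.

Ca, Si, Al, N, O

After 1 electron has been removed, what remains? Al⁺ still has 2 valence electrons; Si⁺ still has 3 valence electrons; N⁺ still has 4 valence electrons; Ca⁺ still has 1 valence electron; O⁺ still has 5 valence electrons.
All are still removing valence electrons, so compare the +1 ions as you would atoms: IE_2 generally rises across a period (higher Z_eff) and falls down a group (larger shell), subject to the usual subshell exceptions.
Valence configurations: Al⁺ [Ne]3s², Si⁺ [Ne]3s²3p¹, N⁺ [He]2s²2p², Ca⁺ [Ar]4s¹, O⁺ [He]2s²2p³.
Si⁺ loses a lone 3p electron whereas Al⁺ must break into a filled 3s² pair, so IE_2(Al) > IE_2(Si) even though Si has the higher nuclear charge.
Approximate IE_2 values (kJ/mol): Al 1817, Si 1577, N 2856, Ca 1145, O 3388.
Overall IE_2 order: Ca < Si < Al < N < O.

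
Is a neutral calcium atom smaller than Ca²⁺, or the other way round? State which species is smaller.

Ca²⁺

Forming Ca²⁺ removes 2 electrons from Ca. Fewer electrons for the same nuclear charge means less shielding and a higher Z_eff on the remaining electrons, and for main-group metals the entire outer shell is lost.
A cation is smaller than its parent atom: Ca²⁺ < Ca.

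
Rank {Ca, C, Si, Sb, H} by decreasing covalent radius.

Ca, Sb, Si, C, H

H is in period 1, group 1; C is in period 2, group 14; Si is in period 3, group 14; Ca is in period 4, group 2; Sb is in period 5, group 15.
Moving right in a period, electrons are added to the same shell under a stronger nuclear pull, so atoms get smaller; moving down, a new shell is opened and atoms get larger.
Here both period and group differ, so the two effects have to be weighed against each other.
C > H: period and group pull opposite ways; the down-group shift dominates (75 vs 32 pm).
Si > C: they share group 14; the group trend gives Si the larger value.
Sb > Si: period and group pull opposite ways; the down-group shift dominates (140 vs 116 pm).
Ca > Sb: the two effects oppose for this pair; the across-period effect wins (171 vs 140 pm).
For reference (pm): H 32, C 75, Si 116, Ca 171, Sb 140.
So from largest to smallest: Ca > Sb > Si > C > H.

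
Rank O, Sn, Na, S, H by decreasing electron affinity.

S, O, Sn, H, Na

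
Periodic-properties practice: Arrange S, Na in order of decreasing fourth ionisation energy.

Na, S

IE_4 is the cost of taking one more electron from the +3 cation: S³⁺ still has 3 valence electrons; Na³⁺ is already 2 electrons into the core.
Core electrons are held far more tightly than valence electrons, so Na tops the IE_4 order.
Tabulated IE_4 (kJ/mol): S 4556, Na 9543.
Hence IE_4: S < Na.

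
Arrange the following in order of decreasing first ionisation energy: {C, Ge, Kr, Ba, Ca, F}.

F > Kr > C > Ge > Ca > Ba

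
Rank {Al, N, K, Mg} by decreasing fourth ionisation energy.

IE_4 is the cost of taking one more electron from the +3 cation: Al³⁺ is the bare [Ne] core; N³⁺ still has 2 valence electrons; K³⁺ is already 2 electrons into the core; Mg³⁺ is already 1 electron into the core.
Usually core removal costs more than valence removal, but here the competition is close: a tightly held n=2 valence electron can cost more to remove than an n=3 core electron, so the actual values have to decide it.
Tabulated IE_4 (kJ/mol): Al 11577, N 7475, K 5877, Mg 10543.
So the fourth ionization energies run K < N < Mg < Al.

Al, Mg, N, K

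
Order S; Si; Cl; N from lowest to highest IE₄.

After 3 electrons have been removed, what remains? S³⁺ still has 3 valence electrons; Si³⁺ still has 1 valence electron; Cl³⁺ still has 4 valence electrons; N³⁺ still has 2 valence electrons.
All are still removing valence electrons, so compare the +3 ions as you would atoms: IE_4 generally rises across a period (higher Z_eff) and falls down a group (larger shell), subject to the usual subshell exceptions.
Valence configurations: S³⁺ [Ne]3s²3p¹, Si³⁺ [Ne]3s¹, Cl³⁺ [Ne]3s²3p², N³⁺ [He]2s².
Tabulated IE_4 (kJ/mol): S 4556, Si 4356, Cl 5159, N 7475.
Putting it together, IE_4: Si < S < Cl < N.

Si < S < Cl < N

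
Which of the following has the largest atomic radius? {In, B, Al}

B is in period 2, group 13; Al is in period 3, group 13; In is in period 5, group 13.
Atomic radius shrinks across a period as nuclear charge pulls the same shell inward, and grows down a group as new shells are added.
All are in group 13, so atomic radius increases down the group.
The largest atomic radius among these belongs to In.

In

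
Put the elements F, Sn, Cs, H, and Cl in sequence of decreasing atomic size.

Cs, Sn, Cl, F, H

Radius decreases left→right (rising Z_eff, same n) and increases top→bottom (higher n).
Neither a single period nor a single group — weigh both effects.
F > H: the two effects oppose for this pair; the down-group effect wins (64 vs 32 pm).
Cl > F: they share group 17; the group trend gives Cl the larger value.
Sn > Cl: both effects reinforce here, so Sn is clearly the larger of the two.
Cs > Sn: both effects reinforce here, so Cs is clearly the larger of the two.
For reference (pm): H 32, F 64, Cl 99, Sn 140, Cs 232.
So from largest to smallest: Cs > Sn > Cl > F > H.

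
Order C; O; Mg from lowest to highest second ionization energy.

IE_2 is the cost of taking one more electron from the +1 cation: C⁺ still has 3 valence electrons; O⁺ still has 5 valence electrons; Mg⁺ still has 1 valence electron.
All are still removing valence electrons, so compare the +1 ions as you would atoms: IE_2 generally rises across a period (higher Z_eff) and falls down a group (larger shell), subject to the usual subshell exceptions.
Valence configurations: C⁺ [He]2s²2p¹, O⁺ [He]2s²2p³, Mg⁺ [Ne]3s¹.
Approximate IE_2 values (kJ/mol): C 2353, O 3388, Mg 1451.
Putting it together, IE_2: Mg < C < O.

Mg < C < O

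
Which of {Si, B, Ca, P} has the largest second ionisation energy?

B

Consider each +1 ion: Si⁺ still has 3 valence electrons; B⁺ still has 2 valence electrons; Ca⁺ still has 1 valence electron; P⁺ still has 4 valence electrons.
All are still removing valence electrons, so compare the +1 ions as you would atoms: IE_2 generally rises across a period (higher Z_eff) and falls down a group (larger shell), subject to the usual subshell exceptions.
Valence configurations: Si⁺ [Ne]3s²3p¹, B⁺ [He]2s², Ca⁺ [Ar]4s¹, P⁺ [Ne]3s²3p².
Tabulated IE_2 (kJ/mol): Si 1577, B 2427, Ca 1145, P 1907.
Overall IE_2 order: Ca < Si < P < B.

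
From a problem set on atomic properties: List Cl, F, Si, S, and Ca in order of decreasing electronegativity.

F > Cl > S > Si > Ca

F is in period 2, group 17; Si is in period 3, group 14; S is in period 3, group 16; Cl is in period 3, group 17; Ca is in period 4, group 2.
Smaller atoms with higher effective nuclear charge are more electronegative.
These span different periods and groups, so the two trends combine.
Si > Ca: relative to Ca, both the across-period and down-group shifts push Si's electronegativity up.
S > Si: S lies to the right of Si in period 3, so the across-period effect alone puts S higher.
Cl > S: both are in period 3; the period trend gives Cl the larger value.
F > Cl: they share group 17; the group trend gives F the larger value.
Tabulated electronegativity (Pauling): F 3.98, Si 1.90, S 2.58, Cl 3.16, Ca 1.00.
So from highest to lowest: F > Cl > S > Si > Ca.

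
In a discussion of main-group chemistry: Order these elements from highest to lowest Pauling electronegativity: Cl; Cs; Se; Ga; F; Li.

Li is in period 2, group 1; F is in period 2, group 17; Cl is in period 3, group 17; Ga is in period 4, group 13; Se is in period 4, group 16; Cs is in period 6, group 1.
Smaller atoms with higher effective nuclear charge are more electronegative.
These span different periods and groups, so the two trends combine.
Li > Cs: they share group 1; the group trend gives Li the larger value.
Ga > Li: the two effects oppose for this pair; the across-period effect wins (1.81 vs 0.98).
Se > Ga: Se lies to the right of Ga in period 4, so the across-period effect alone puts Se higher.
Cl > Se: both effects reinforce here, so Cl is clearly the higher of the two.
F > Cl: they share group 17; the group trend gives F the larger value.
Tabulated electronegativity (Pauling): Li 0.98, F 3.98, Cl 3.16, Ga 1.81, Se 2.55, Cs 0.79.
So from highest to lowest: F > Cl > Se > Ga > Li > Cs.

F > Cl > Se > Ga > Li > Cs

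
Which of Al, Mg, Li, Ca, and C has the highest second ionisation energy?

After 1 electron has been removed, what remains? Al⁺ still has 2 valence electrons; Mg⁺ still has 1 valence electron; Li⁺ is the bare [He] core; Ca⁺ still has 1 valence electron; C⁺ still has 3 valence electrons.
Core electrons are held far more tightly than valence electrons, so Li tops the IE_2 order.
Valence configurations: Al⁺ [Ne]3s², Mg⁺ [Ne]3s¹, Ca⁺ [Ar]4s¹, C⁺ [He]2s²2p¹.
Tabulated IE_2 (kJ/mol): Al 1817, Mg 1451, Li 7298, Ca 1145, C 2353.
Overall IE_2 order: Ca < Mg < Al < C < Li.

Li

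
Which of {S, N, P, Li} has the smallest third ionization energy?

P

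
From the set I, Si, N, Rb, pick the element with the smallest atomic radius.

N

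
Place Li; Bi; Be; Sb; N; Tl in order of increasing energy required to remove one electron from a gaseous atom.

Li, Tl, Bi, Sb, Be, N

Li is in period 2, group 1; Be is in period 2, group 2; N is in period 2, group 15; Sb is in period 5, group 15; Tl is in period 6, group 13; Bi is in period 6, group 15.
IE₁ increases left→right with effective nuclear charge and decreases top→bottom as the valence shell moves farther out.
These span different periods and groups, so the two trends combine.
Tl > Li: period and group pull opposite ways; the across-period shift dominates (589 vs 520 kJ/mol).
Bi > Tl: Bi lies to the right of Tl in period 6, so the across-period effect alone puts Bi higher.
Sb > Bi: they share group 15; the group trend gives Sb the larger value.
Be > Sb: the two effects oppose for this pair; the down-group effect wins (900 vs 831 kJ/mol).
N > Be: both are in period 2; the period trend gives N the larger value.
Approximate values (kJ/mol): Li 520, Be 900, N 1402, Sb 831, Tl 589, Bi 703.
So from lowest to highest: Li < Tl < Bi < Sb < Be < N.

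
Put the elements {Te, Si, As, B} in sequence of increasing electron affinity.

B, As, Si, Te

B is in period 2, group 13; Si is in period 3, group 14; As is in period 4, group 15; Te is in period 5, group 16.
Electron affinity generally becomes more exothermic across a period toward the halogens and less exothermic down a group.
A diagonal step moves right (one effect) and down (the opposite effect) at once.
As > B: period and group pull opposite ways; the across-period shift dominates (78 vs 27 kJ/mol).
Si > As: the two effects oppose for this pair; the down-group effect wins (134 vs 78 kJ/mol).
Te > Si: period and group pull opposite ways; the across-period shift dominates (190 vs 134 kJ/mol).
Tabulated electron affinity (kJ/mol): B 27, Si 134, As 78, Te 190.
So from lowest to highest: B < As < Si < Te.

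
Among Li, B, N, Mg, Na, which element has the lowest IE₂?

Mg

The second ionization energy removes an electron from the +1 ion. For each element: Li⁺ is the bare [He] core; B⁺ still has 2 valence electrons; N⁺ still has 4 valence electrons; Mg⁺ still has 1 valence electron; Na⁺ is the bare [Ne] core.
Pulling an electron out of a noble-gas core costs far more than removing a remaining valence electron, so Na and Li sit at the high end of IE_2.
Valence configurations: B⁺ [He]2s², N⁺ [He]2s²2p², Mg⁺ [Ne]3s¹.
Approximate IE_2 values (kJ/mol): Li 7298, B 2427, N 2856, Mg 1451, Na 4562.
Overall IE_2 order: Mg < B < N < Na < Li.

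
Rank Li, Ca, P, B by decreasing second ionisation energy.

The second ionization energy removes an electron from the +1 ion. For each element: Li⁺ is the bare [He] core; Ca⁺ still has 1 valence electron; P⁺ still has 4 valence electrons; B⁺ still has 2 valence electrons.
Core electrons are held far more tightly than valence electrons, so Li tops the IE_2 order.
Valence configurations: Ca⁺ [Ar]4s¹, P⁺ [Ne]3s²3p², B⁺ [He]2s².
Approximate IE_2 values (kJ/mol): Li 7298, Ca 1145, P 1907, B 2427.
Hence IE_2: Ca < P < B < Li.

Li, B, P, Ca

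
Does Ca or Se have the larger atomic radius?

Ca is in period 4, group 2; Se is in period 4, group 16.
Moving right in a period, electrons are added to the same shell under a stronger nuclear pull, so atoms get smaller; moving down, a new shell is opened and atoms get larger.
All lie in period 4, so atomic radius increases right to left.
So Ca has the larger atomic radius (Ca > Se).

Ca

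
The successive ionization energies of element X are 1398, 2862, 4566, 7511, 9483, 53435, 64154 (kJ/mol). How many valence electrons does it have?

5

Look for the largest jump between consecutive ionization energies: IE6/IE5 ≈ 5.6, far larger than any earlier ratio.
That jump marks the point where a core electron is being removed. So the atom has 5 valence electrons.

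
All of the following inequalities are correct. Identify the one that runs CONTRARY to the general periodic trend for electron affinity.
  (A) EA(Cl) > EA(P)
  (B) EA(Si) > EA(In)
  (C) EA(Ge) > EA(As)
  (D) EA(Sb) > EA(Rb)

The general trend: electron affinity increases across a period and decreases down a group.
(A) Cl (period 3, group 17) vs P (period 3, group 15): the stated order agrees with the simple trend.
(B) Si (period 3, group 14) vs In (period 5, group 13): the stated order agrees with the simple trend.
(C) Ge (period 4, group 14) vs As (period 4, group 15): the stated order contradicts the simple trend.
(D) Sb (period 5, group 15) vs Rb (period 5, group 1): the stated order agrees with the simple trend.
The exception is (C): adding an electron to As's half-filled 4p³ is unfavourable, so Ge (4p²) has the more exothermic EA.

(C)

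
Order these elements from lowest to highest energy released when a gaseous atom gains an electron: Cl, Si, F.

Si < F < Cl

F is in period 2, group 17; Si is in period 3, group 14; Cl is in period 3, group 17.
Atoms with high Z_eff and room in the valence shell (especially the halogens) have the most exothermic electron affinities.
These span different periods and groups, so the two trends combine.
F > Si: both effects reinforce here, so F is clearly the higher of the two.
Cl > F: this pair runs against the simple trend — see the exception note.
Note the exception: Cl has a higher electron affinity than F, contrary to the simple trend — F's small 2p subshell makes the incoming electron feel strong e⁻–e⁻ repulsion, so Cl actually releases more energy on gaining an electron.
Tabulated electron affinity (kJ/mol): F 328, Si 134, Cl 349.
So from lowest to highest: Si < F < Cl.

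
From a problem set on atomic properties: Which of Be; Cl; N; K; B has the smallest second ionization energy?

Be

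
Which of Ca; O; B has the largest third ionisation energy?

The third ionization energy removes an electron from the +2 ion. For each element: Ca²⁺ is the bare [Ar] core; O²⁺ still has 4 valence electrons; B²⁺ still has 1 valence electron.
Usually core removal costs more than valence removal, but here the competition is close: a tightly held n=2 valence electron can cost more to remove than an n=3 core electron, so the actual values have to decide it.
Valence configurations: O²⁺ [He]2s²2p², B²⁺ [He]2s¹.
Approximate IE_3 values (kJ/mol): Ca 4912, O 5300, B 3660.
Overall IE_3 order: B < Ca < O.

O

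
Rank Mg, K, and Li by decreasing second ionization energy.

Li > K > Mg

The second ionization energy removes an electron from the +1 ion. For each element: Mg⁺ still has 1 valence electron; K⁺ is the bare [Ar] core; Li⁺ is the bare [He] core.
Breaking into a closed-shell core is much more expensive than removing a leftover valence electron — K and Li have the largest IE_2 here.
The numbers (kJ/mol): Mg 1451, K 3052, Li 7298.
So the second ionization energies run Mg < K < Li.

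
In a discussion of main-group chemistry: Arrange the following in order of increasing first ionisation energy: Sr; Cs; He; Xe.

Cs < Sr < Xe < He

He is in period 1, group 18; Sr is in period 5, group 2; Xe is in period 5, group 18; Cs is in period 6, group 1.
First ionization energy rises across a period (greater Z_eff holds electrons more tightly) and falls down a group (valence electrons are farther from the nucleus).
Neither a single period nor a single group — weigh both effects.
Sr > Cs: both effects reinforce here, so Sr is clearly the higher of the two.
Xe > Sr: both are in period 5; the period trend gives Xe the larger value.
He > Xe: He sits above Xe in group 18, so the down-group effect alone puts He higher.
Approximate values (kJ/mol): He 2372, Sr 550, Xe 1170, Cs 376.
So from lowest to highest: Cs < Sr < Xe < He.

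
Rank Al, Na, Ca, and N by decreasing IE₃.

The third ionization energy removes an electron from the +2 ion. For each element: Al²⁺ still has 1 valence electron; Na²⁺ is already 1 electron into the core; Ca²⁺ is the bare [Ar] core; N²⁺ still has 3 valence electrons.
Core electrons are held far more tightly than valence electrons, so Ca and Na top the IE_3 order.
Valence configurations: Al²⁺ [Ne]3s¹, N²⁺ [He]2s²2p¹.
Tabulated IE_3 (kJ/mol): Al 2745, Na 6910, Ca 4912, N 4578.
Putting it together, IE_3: Al < N < Ca < Na.

Na, Ca, N, Al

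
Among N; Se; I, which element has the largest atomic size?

I

N is in period 2, group 15; Se is in period 4, group 16; I is in period 5, group 17.
Atomic radius shrinks across a period as nuclear charge pulls the same shell inward, and grows down a group as new shells are added.
Neither a single period nor a single group — weigh both effects.
Se > N: the two effects oppose for this pair; the down-group effect wins (116 vs 71 pm).
I > Se: the two effects oppose for this pair; the down-group effect wins (133 vs 116 pm).
Tabulated atomic radius (pm): N 71, Se 116, I 133.
The largest atomic size among these belongs to I.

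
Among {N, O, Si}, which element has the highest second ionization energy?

O

Consider each +1 ion: N⁺ still has 4 valence electrons; O⁺ still has 5 valence electrons; Si⁺ still has 3 valence electrons.
All are still removing valence electrons, so compare the +1 ions as you would atoms: IE_2 generally rises across a period (higher Z_eff) and falls down a group (larger shell), subject to the usual subshell exceptions.
Valence configurations: N⁺ [He]2s²2p², O⁺ [He]2s²2p³, Si⁺ [Ne]3s²3p¹.
Tabulated IE_2 (kJ/mol): N 2856, O 3388, Si 1577.
Overall IE_2 order: Si < N < O.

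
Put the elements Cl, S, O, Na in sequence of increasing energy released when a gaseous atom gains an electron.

O is in period 2, group 16; Na is in period 3, group 1; S is in period 3, group 16; Cl is in period 3, group 17.
Atoms with high Z_eff and room in the valence shell (especially the halogens) have the most exothermic electron affinities.
Here both period and group differ, so the two effects have to be weighed against each other.
O > Na: both effects reinforce here, so O is clearly the higher of the two.
S > O: this pair runs against the simple trend — see the exception note.
Cl > S: both are in period 3; the period trend gives Cl the larger value.
Note the exception: S has a higher electron affinity than O, contrary to the simple trend — the compact 2p subshell of O repels the added electron more than S's larger 3p does.
For reference (kJ/mol): O 141, Na 53, S 200, Cl 349.
So from lowest to highest: Na < O < S < Cl.

Na < O < S < Cl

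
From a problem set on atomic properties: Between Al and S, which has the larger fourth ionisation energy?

Al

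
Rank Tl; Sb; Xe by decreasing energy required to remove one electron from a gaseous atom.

Sb is in period 5, group 15; Xe is in period 5, group 18; Tl is in period 6, group 13.
IE₁ increases left→right with effective nuclear charge and decreases top→bottom as the valence shell moves farther out.
Neither a single period nor a single group — weigh both effects.
Sb > Tl: both effects reinforce here, so Sb is clearly the higher of the two.
Xe > Sb: Xe lies to the right of Sb in period 5, so the across-period effect alone puts Xe higher.
Approximate values (kJ/mol): Sb 831, Xe 1170, Tl 589.
So from highest to lowest: Xe > Sb > Tl.

Xe > Sb > Tl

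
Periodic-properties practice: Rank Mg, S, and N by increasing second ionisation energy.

Mg, S, N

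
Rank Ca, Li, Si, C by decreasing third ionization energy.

Consider each +2 ion: Ca²⁺ is the bare [Ar] core; Li²⁺ is already 1 electron into the core; Si²⁺ still has 2 valence electrons; C²⁺ still has 2 valence electrons.
Core electrons are held far more tightly than valence electrons, so Ca and Li top the IE_3 order.
Valence configurations: Si²⁺ [Ne]3s², C²⁺ [He]2s².
Approximate IE_3 values (kJ/mol): Ca 4912, Li 11815, Si 3232, C 4620.
Putting it together, IE_3: Si < C < Ca < Li.

Li > Ca > C > Si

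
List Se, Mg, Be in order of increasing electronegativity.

Be is in period 2, group 2; Mg is in period 3, group 2; Se is in period 4, group 16.
Atoms toward the upper right of the periodic table pull bonding electrons most strongly.
Here both period and group differ, so the two effects have to be weighed against each other.
Be > Mg: Be sits above Mg in group 2, so the down-group effect alone puts Be higher.
Se > Be: the two effects oppose for this pair; the across-period effect wins (2.55 vs 1.57).
Approximate values (Pauling): Be 1.57, Mg 1.31, Se 2.55.
So from lowest to highest: Mg < Be < Se.

Mg < Be < Se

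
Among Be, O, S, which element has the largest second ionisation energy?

O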